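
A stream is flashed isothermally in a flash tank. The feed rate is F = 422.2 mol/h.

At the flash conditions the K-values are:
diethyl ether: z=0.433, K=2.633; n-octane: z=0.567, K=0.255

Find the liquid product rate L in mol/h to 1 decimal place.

Rachford–Rice: g(V/F) = Σ zᵢ(Kᵢ−1)/(1+V/F(Kᵢ−1)) = 0.
Feasibility: ΣzᵢKᵢ = 1.285, Σzᵢ/Kᵢ = 2.388 — both > 1, two phases present.
Newton iteration, V/F⁰ = 0.5:
  V/F = 0.500: g = -0.2839, g' = -1.149 → V/F = 0.253
  V/F = 0.253: g = -0.0201, g' = -1.056 → V/F = 0.234
Converged at V/F = 0.234.
Then V = V/F·F = 0.2340·422.2 = 98.8 mol/h and L = F − V = 323.4 mol/h.

L = 323.4 mol/h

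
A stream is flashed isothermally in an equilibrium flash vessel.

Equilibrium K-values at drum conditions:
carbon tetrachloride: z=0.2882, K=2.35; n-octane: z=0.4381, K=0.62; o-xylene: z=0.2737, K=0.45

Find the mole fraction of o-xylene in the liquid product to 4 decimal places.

Rachford–Rice: g(ψ) = Σ zᵢ(Kᵢ−1)/(1+ψ(Kᵢ−1)) = 0.
Check two-phase: ΣzᵢKᵢ = 1.0721 > 1 and Σzᵢ/Kᵢ = 1.4375 > 1, so g(0) = 0.0721 > 0 and g(1) = -0.4375 < 0.
Newton iteration, ψ⁰ = 0.62:
  ψ = 0.6200: g = -0.23442, g' = -0.4546 → ψ = 0.1043
  ψ = 0.1043: g = 0.00801, g' = -0.5654 → ψ = 0.1185
  ψ = 0.1185: g = 0.00008, g' = -0.5545 → ψ = 0.1186
Converged at ψ = 0.1186.
Compositions from xᵢ = zᵢ/(1+ψ(Kᵢ−1)), yᵢ = Kᵢxᵢ:
  carbon tetrachloride: x = 0.2484, y = 0.5838
  n-octane: x = 0.4588, y = 0.2844
  o-xylene: x = 0.2928, y = 0.1318

x_o-xylene = 0.2928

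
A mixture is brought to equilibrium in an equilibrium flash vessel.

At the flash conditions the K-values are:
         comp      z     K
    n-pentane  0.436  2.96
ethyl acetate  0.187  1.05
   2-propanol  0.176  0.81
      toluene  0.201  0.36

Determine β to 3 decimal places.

β = 0.862

Rachford–Rice: g(β) = Σ zᵢ(Kᵢ−1)/(1+β(Kᵢ−1)) = 0.
Check two-phase: ΣzᵢKᵢ = 1.702 > 1 and Σzᵢ/Kᵢ = 1.101 > 1, so g(0) = 0.702 > 0 and g(1) = -0.101 < 0.
Iterate (Newton) starting at β = 0.5:
  β = 0.500: g = 0.2146, g' = -0.613 → β = 0.850
  β = 0.850: g = 0.0077, g' = -0.641 → β = 0.862
Converged at β = 0.862.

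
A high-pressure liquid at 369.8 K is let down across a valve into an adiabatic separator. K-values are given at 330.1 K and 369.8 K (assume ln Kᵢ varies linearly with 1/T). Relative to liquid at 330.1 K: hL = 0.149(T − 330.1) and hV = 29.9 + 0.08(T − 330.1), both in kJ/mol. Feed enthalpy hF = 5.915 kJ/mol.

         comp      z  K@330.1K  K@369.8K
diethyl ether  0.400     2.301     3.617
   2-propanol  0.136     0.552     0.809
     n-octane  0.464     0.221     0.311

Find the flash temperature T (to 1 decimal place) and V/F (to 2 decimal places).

T = 335.8 K, V/F = 0.17

Adiabatic flash: solve Rachford–Rice at each trial T, then check hF = ψ·hV(T) + (1−ψ)·hL(T).
  T = 330.1 K: K = (2.301, 0.552, 0.221), RR gives ψ = 0.105, H_out = 3.148 kJ/mol
  T = 369.8 K: K = (3.617, 0.809, 0.311), RR gives ψ = 0.439, H_out = 17.851 kJ/mol
  T = 350.0 K: K = (2.924, 0.676, 0.265), RR gives ψ = 0.301, H_out = 11.564 kJ/mol
  T = 340.1 K: K = (2.604, 0.613, 0.243), RR gives ψ = 0.215, H_out = 7.771 kJ/mol
  T = 335.1 K: K = (2.450, 0.582, 0.232), RR gives ψ = 0.164, H_out = 5.585 kJ/mol
  T = 337.6 K: K = (2.527, 0.597, 0.237), RR gives ψ = 0.190, H_out = 6.705 kJ/mol
  T = 336.4 K: K = (2.490, 0.590, 0.235), RR gives ψ = 0.178, H_out = 6.175 kJ/mol
Linear interpolation between T = 335.1 (H_out = 5.585) and T = 336.4 (H_out = 6.175) on hF = 5.915 gives T ≈ 335.8 K, at which ψ = 0.17.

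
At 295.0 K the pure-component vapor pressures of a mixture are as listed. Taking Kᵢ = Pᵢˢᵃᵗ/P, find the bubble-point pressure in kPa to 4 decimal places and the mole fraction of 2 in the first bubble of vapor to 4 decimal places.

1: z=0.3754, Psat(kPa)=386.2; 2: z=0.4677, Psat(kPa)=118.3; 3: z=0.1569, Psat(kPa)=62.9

At the bubble point ψ → 0, so ΣzᵢKᵢ = 1 with Kᵢ = Pᵢˢᵃᵗ/P ⇒ P = ΣzᵢPᵢˢᵃᵗ.
P = 0.3754·386.2 + 0.4677·118.3 + 0.1569·62.9 = 210.1774 kPa
yᵢ = zᵢPᵢˢᵃᵗ/P ⇒ y_2 = 0.4677·118.3/210.1774 = 0.2632

Pbub = 210.1774 kPa, y_2 = 0.2632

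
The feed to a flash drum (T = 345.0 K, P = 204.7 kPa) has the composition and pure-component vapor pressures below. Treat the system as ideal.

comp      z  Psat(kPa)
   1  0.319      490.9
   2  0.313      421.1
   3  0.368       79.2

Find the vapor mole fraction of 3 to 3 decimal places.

y_3 = 0.257

Raoult's law: Kᵢ = Pᵢˢᵃᵗ/P = Pᵢˢᵃᵗ/204.7.
  K_1 = 490.9/204.7 = 2.39814, K_2 = 421.1/204.7 = 2.05716, K_3 = 79.2/204.7 = 0.38691
Iterate (Newton) starting at ψ = 0.43:
  ψ = 0.430: g = 0.1996, g' = -0.664 → ψ = 0.731
  ψ = 0.731: g = -0.0015, g' = -0.718 → ψ = 0.729
Converged at ψ = 0.729.
Compositions from xᵢ = zᵢ/(1+ψ(Kᵢ−1)), yᵢ = Kᵢxᵢ:
  1: x = 0.158, y = 0.379
  2: x = 0.177, y = 0.364
  3: x = 0.665, y = 0.257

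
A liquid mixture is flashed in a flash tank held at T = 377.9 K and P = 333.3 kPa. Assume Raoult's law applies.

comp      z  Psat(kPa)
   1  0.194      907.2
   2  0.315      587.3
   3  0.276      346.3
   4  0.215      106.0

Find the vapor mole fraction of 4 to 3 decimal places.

y_4 = 0.143

Raoult's law: Kᵢ = Pᵢˢᵃᵗ/P = Pᵢˢᵃᵗ/333.3.
  K_1 = 907.2/333.3 = 2.72187, K_2 = 587.3/333.3 = 1.76208, K_3 = 346.3/333.3 = 1.03900, K_4 = 106.0/333.3 = 0.31803
Let β = V/F and solve Σ zᵢ(Kᵢ−1)/(1+β(Kᵢ−1)) = 0.
Feasibility: ΣzᵢKᵢ = 1.438, Σzᵢ/Kᵢ = 1.192 — both > 1, two phases present.
Newton–Raphson from β = 0.33:
  β = 0.330: g = 0.2262, g' = -0.518 → β = 0.767
  β = 0.767: g = -0.0016, g' = -0.620 → β = 0.765
Converged at β = 0.765.
Compositions from xᵢ = zᵢ/(1+β(Kᵢ−1)), yᵢ = Kᵢxᵢ:
  1: x = 0.084, y = 0.228
  2: x = 0.199, y = 0.351
  3: x = 0.268, y = 0.278
  4: x = 0.449, y = 0.143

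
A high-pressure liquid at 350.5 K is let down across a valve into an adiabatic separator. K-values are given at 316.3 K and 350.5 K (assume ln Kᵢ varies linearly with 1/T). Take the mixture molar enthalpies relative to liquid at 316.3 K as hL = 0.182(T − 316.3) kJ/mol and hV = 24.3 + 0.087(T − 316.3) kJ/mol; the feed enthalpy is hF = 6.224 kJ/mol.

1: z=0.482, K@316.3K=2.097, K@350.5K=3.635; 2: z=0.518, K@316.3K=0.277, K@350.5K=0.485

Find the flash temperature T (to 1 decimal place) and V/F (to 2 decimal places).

Adiabatic flash: solve Rachford–Rice at each trial T, then check hF = ψ·hV(T) + (1−ψ)·hL(T).
  T = 316.3 K: K = (2.097, 0.277), RR gives ψ = 0.194, H_out = 4.726 kJ/mol
  T = 350.5 K: K = (3.635, 0.485), RR gives ψ = 0.739, H_out = 21.788 kJ/mol
  T = 333.4 K: K = (2.800, 0.372), RR gives ψ = 0.480, H_out = 13.986 kJ/mol
  T = 324.9 K: K = (2.434, 0.322), RR gives ψ = 0.350, H_out = 9.791 kJ/mol
  T = 320.6 K: K = (2.262, 0.299), RR gives ψ = 0.277, H_out = 7.405 kJ/mol
  T = 318.5 K: K = (2.180, 0.288), RR gives ψ = 0.238, H_out = 6.141 kJ/mol
Linear interpolation between T = 318.5 (H_out = 6.141) and T = 320.6 (H_out = 7.405) on hF = 6.224 gives T ≈ 318.6 K, at which ψ = 0.24.

T = 318.6 K, V/F = 0.24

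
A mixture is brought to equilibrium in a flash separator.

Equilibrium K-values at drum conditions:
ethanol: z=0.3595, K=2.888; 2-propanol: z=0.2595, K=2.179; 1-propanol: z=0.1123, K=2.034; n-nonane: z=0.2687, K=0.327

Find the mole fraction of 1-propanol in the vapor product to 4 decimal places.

Let β = V/F and solve Σ zᵢ(Kᵢ−1)/(1+β(Kᵢ−1)) = 0.
Check two-phase: ΣzᵢKᵢ = 1.9200 > 1 and Σzᵢ/Kᵢ = 1.1205 > 1, so g(0) = 0.9200 > 0 and g(1) = -0.1205 < 0.
Iterate (Newton) starting at β = 0.37:
  β = 0.3700: g = 0.45581, g' = -0.8976 → β = 0.8778
  β = 0.8778: g = 0.02477, g' = -1.0282 → β = 0.9019
  β = 0.9019: g = -0.00061, g' = -1.0801 → β = 0.9013
Converged at β = 0.9013.
Compositions from xᵢ = zᵢ/(1+β(Kᵢ−1)), yᵢ = Kᵢxᵢ:
  ethanol: x = 0.1331, y = 0.3843
  2-propanol: x = 0.1258, y = 0.2741
  1-propanol: x = 0.0581, y = 0.1182
  n-nonane: x = 0.6830, y = 0.2233

y_1-propanol = 0.1182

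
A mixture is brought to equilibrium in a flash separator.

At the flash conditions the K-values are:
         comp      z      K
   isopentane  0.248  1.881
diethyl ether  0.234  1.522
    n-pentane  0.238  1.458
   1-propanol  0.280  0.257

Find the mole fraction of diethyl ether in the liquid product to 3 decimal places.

x_diethyl ether = 0.185

Rachford–Rice: g(β) = Σ zᵢ(Kᵢ−1)/(1+β(Kᵢ−1)) = 0.
g(0) = ΣzᵢKᵢ − 1 = 0.242 and g(1) = 1 − Σzᵢ/Kᵢ = -0.538, so a root lies in (0, 1).
Iterate (Newton) starting at β = 0.52:
  β = 0.520: g = -0.0051, g' = -0.573 → β = 0.511
Converged at β = 0.511.
Compositions from xᵢ = zᵢ/(1+β(Kᵢ−1)), yᵢ = Kᵢxᵢ:
  isopentane: x = 0.171, y = 0.322
  diethyl ether: x = 0.185, y = 0.281
  n-pentane: x = 0.193, y = 0.281
  1-propanol: x = 0.451, y = 0.116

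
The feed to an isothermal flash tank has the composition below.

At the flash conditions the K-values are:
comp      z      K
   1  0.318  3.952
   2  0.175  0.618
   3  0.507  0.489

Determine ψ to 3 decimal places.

Iterate (Newton) starting at ψ = 0.66:
  ψ = 0.660: g = -0.1619, g' = -0.666 → ψ = 0.417
  ψ = 0.417: g = 0.0121, g' = -0.807 → ψ = 0.432
Converged at ψ = 0.432.

ψ = 0.432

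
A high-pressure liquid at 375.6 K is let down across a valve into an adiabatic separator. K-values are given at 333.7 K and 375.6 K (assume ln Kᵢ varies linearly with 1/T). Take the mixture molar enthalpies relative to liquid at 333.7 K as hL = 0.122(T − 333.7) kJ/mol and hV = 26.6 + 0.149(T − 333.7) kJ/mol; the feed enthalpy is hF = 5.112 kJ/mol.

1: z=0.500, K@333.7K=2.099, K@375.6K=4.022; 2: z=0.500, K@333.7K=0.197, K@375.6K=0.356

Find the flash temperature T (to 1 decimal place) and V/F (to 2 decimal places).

Adiabatic flash: solve Rachford–Rice at each trial T, then check hF = ψ·hV(T) + (1−ψ)·hL(T).
  T = 333.7 K: K = (2.099, 0.197), RR gives ψ = 0.168, H_out = 4.461 kJ/mol
  T = 375.6 K: K = (4.022, 0.356), RR gives ψ = 0.611, H_out = 22.054 kJ/mol
  T = 354.6 K: K = (2.960, 0.269), RR gives ψ = 0.429, H_out = 14.207 kJ/mol
  T = 344.1 K: K = (2.503, 0.231), RR gives ψ = 0.318, H_out = 9.812 kJ/mol
  T = 338.9 K: K = (2.295, 0.214), RR gives ψ = 0.250, H_out = 7.317 kJ/mol
  T = 336.3 K: K = (2.196, 0.205), RR gives ψ = 0.211, H_out = 5.944 kJ/mol
  T = 335.0 K: K = (2.147, 0.201), RR gives ψ = 0.190, H_out = 5.218 kJ/mol
Linear interpolation between T = 333.7 (H_out = 4.461) and T = 335.0 (H_out = 5.218) on hF = 5.112 gives T ≈ 334.8 K, at which ψ = 0.19.

T = 334.8 K, V/F = 0.19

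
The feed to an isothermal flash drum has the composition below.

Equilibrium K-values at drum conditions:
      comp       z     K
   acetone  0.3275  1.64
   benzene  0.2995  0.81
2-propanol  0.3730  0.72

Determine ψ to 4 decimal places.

Rachford–Rice: g(ψ) = Σ zᵢ(Kᵢ−1)/(1+ψ(Kᵢ−1)) = 0.
g(0) = ΣzᵢKᵢ − 1 = 0.0483 and g(1) = 1 − Σzᵢ/Kᵢ = -0.0875, so a root lies in (0, 1).
Iterate (Newton) starting at ψ = 0.5:
  ψ = 0.5000: g = -0.02553, g' = -0.1297 → ψ = 0.3032
  ψ = 0.3032: g = 0.00103, g' = -0.1412 → ψ = 0.3105
Converged at ψ = 0.3105.

ψ = 0.3105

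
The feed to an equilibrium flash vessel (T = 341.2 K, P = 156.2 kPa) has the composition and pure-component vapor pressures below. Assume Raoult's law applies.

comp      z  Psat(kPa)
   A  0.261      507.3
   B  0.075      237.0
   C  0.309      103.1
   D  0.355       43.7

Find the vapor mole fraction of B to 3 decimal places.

y_B = 0.102

Raoult's law: Kᵢ = Pᵢˢᵃᵗ/P = Pᵢˢᵃᵗ/156.2.
  K_A = 507.3/156.2 = 3.24776, K_B = 237.0/156.2 = 1.51729, K_C = 103.1/156.2 = 0.66005, K_D = 43.7/156.2 = 0.27977
Material balance + equilibrium reduce to Σ zᵢ(Kᵢ−1)/(1+β(Kᵢ−1)) = 0.
Feasibility: ΣzᵢKᵢ = 1.265, Σzᵢ/Kᵢ = 1.867 — both > 1, two phases present.
Iterate (Newton) starting at β = 0.5:
  β = 0.500: g = -0.2191, g' = -0.807 → β = 0.228
  β = 0.228: g = 0.0025, g' = -0.898 → β = 0.231
Converged at β = 0.231.
Compositions from xᵢ = zᵢ/(1+β(Kᵢ−1)), yᵢ = Kᵢxᵢ:
  A: x = 0.172, y = 0.558
  B: x = 0.067, y = 0.102
  C: x = 0.335, y = 0.221
  D: x = 0.426, y = 0.119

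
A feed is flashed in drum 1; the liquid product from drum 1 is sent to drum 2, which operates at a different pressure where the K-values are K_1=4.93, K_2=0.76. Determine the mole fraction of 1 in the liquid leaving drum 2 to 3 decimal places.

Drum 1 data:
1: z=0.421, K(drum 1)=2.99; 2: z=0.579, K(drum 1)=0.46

Drum 1:
Rachford–Rice: g(ψ₁) = Σ zᵢ(Kᵢ−1)/(1+ψ₁(Kᵢ−1)) = 0.
Check two-phase: ΣzᵢKᵢ = 1.525 > 1 and Σzᵢ/Kᵢ = 1.399 > 1, so g(0) = 0.525 > 0 and g(1) = -0.399 < 0.
Iterate (Newton) starting at ψ₁ = 0.58:
  ψ₁ = 0.580: g = -0.0663, g' = -0.717 → ψ₁ = 0.488
  ψ₁ = 0.488: g = 0.0009, g' = -0.741 → ψ₁ = 0.489
Converged at ψ₁ = 0.489.
Drum-1 compositions:
  1: x = 0.213, y = 0.638
  2: x = 0.787, y = 0.362
Drum-2 feed = drum-1 liquid: z₂ = (0.2134, 0.7866).
Drum 2:
Let ψ₂ = V/F and solve Σ zᵢ(Kᵢ−1)/(1+ψ₂(Kᵢ−1)) = 0.
Check two-phase: ΣzᵢKᵢ = 1.650 > 1 and Σzᵢ/Kᵢ = 1.078 > 1, so g(0) = 0.650 > 0 and g(1) = -0.078 < 0.
Binary case is linear: z₁(K₁−1)(1+ψ₂(K₂−1)) + z₂(K₂−1)(1+ψ₂(K₁−1)) = 0
⇒ ψ₂ = [z₁(K₁−1)+z₂(K₂−1)] / [−(K₁−1)(K₂−1)] = 0.6500/0.9432 = 0.689
  1: x = 0.058, y = 0.284
  2: x = 0.942, y = 0.716

x_1 (drum 2) = 0.058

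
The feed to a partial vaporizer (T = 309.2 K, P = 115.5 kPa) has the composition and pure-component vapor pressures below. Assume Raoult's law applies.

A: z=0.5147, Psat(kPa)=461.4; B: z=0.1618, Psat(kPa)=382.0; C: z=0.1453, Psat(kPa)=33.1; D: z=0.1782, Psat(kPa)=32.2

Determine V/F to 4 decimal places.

Raoult's law: Kᵢ = Pᵢˢᵃᵗ/P = Pᵢˢᵃᵗ/115.5.
  K_A = 461.4/115.5 = 3.994805, K_B = 382.0/115.5 = 3.307359, K_C = 33.1/115.5 = 0.286580, K_D = 32.2/115.5 = 0.278788
Material balance + equilibrium reduce to Σ zᵢ(Kᵢ−1)/(1+V/F(Kᵢ−1)) = 0.
Feasibility: ΣzᵢKᵢ = 2.6826, Σzᵢ/Kᵢ = 1.3240 — both > 1, two phases present.
Iterate (Newton) starting at V/F = 0.3:
  V/F = 0.3000: g = 0.73667, g' = -1.8523 → V/F = 0.6977
  V/F = 0.6977: g = 0.17689, g' = -1.2788 → V/F = 0.8360
  V/F = 0.8360: g = -0.01315, g' = -1.5185 → V/F = 0.8274
  V/F = 0.8274: g = -0.00011, g' = -1.4938 → V/F = 0.8273
Converged at V/F = 0.8273.

V/F = 0.8273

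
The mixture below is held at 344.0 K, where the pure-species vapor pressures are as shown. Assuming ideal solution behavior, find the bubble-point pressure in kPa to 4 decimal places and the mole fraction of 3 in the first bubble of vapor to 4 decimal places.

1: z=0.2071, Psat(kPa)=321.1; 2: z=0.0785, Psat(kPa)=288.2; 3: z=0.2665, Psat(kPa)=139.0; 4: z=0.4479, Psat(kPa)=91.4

Pbub = 167.1051 kPa, y_3 = 0.2217

At the bubble point ψ → 0, so ΣzᵢKᵢ = 1 with Kᵢ = Pᵢˢᵃᵗ/P ⇒ P = ΣzᵢPᵢˢᵃᵗ.
P = 0.2071·321.1 + 0.0785·288.2 + 0.2665·139.0 + 0.4479·91.4 = 167.1051 kPa
yᵢ = zᵢPᵢˢᵃᵗ/P ⇒ y_3 = 0.2665·139.0/167.1051 = 0.2217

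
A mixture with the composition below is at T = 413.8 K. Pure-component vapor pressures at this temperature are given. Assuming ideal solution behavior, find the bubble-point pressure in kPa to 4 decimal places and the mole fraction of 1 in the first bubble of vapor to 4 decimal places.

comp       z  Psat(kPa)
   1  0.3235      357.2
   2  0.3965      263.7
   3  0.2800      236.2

Pbub = 286.2473 kPa, y_1 = 0.4037

At the bubble point ψ → 0, so ΣzᵢKᵢ = 1 with Kᵢ = Pᵢˢᵃᵗ/P ⇒ P = ΣzᵢPᵢˢᵃᵗ.
P = 0.3235·357.2 + 0.3965·263.7 + 0.2800·236.2 = 286.2473 kPa
yᵢ = zᵢPᵢˢᵃᵗ/P ⇒ y_1 = 0.3235·357.2/286.2473 = 0.4037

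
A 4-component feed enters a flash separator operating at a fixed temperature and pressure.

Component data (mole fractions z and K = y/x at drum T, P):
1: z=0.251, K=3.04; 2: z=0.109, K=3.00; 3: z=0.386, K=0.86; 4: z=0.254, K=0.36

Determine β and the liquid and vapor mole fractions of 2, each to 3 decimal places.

Let β = V/F and solve Σ zᵢ(Kᵢ−1)/(1+β(Kᵢ−1)) = 0.
g(0) = ΣzᵢKᵢ − 1 = 0.513 and g(1) = 1 − Σzᵢ/Kᵢ = -0.273, so a root lies in (0, 1).
Iterate (Newton) starting at β = 0.5:
  β = 0.500: g = 0.0653, g' = -0.599 → β = 0.609
  β = 0.609: g = 0.0011, g' = -0.585 → β = 0.611
Converged at β = 0.611.
Compositions from xᵢ = zᵢ/(1+β(Kᵢ−1)), yᵢ = Kᵢxᵢ:
  1: x = 0.112, y = 0.340
  2: x = 0.049, y = 0.147
  3: x = 0.422, y = 0.363
  4: x = 0.417, y = 0.150

β = 0.611, x_2 = 0.049, y_2 = 0.147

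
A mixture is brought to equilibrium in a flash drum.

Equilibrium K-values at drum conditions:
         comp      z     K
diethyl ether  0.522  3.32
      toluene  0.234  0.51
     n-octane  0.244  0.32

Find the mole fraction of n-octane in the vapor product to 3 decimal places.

y_n-octane = 0.143

Material balance + equilibrium reduce to Σ zᵢ(Kᵢ−1)/(1+V/F(Kᵢ−1)) = 0.
Check two-phase: ΣzᵢKᵢ = 1.930 > 1 and Σzᵢ/Kᵢ = 1.379 > 1, so g(0) = 0.930 > 0 and g(1) = -0.379 < 0.
Newton iteration, V/F⁰ = 0.5:
  V/F = 0.500: g = 0.1574, g' = -0.960 → V/F = 0.664
  V/F = 0.664: g = 0.0042, g' = -0.934 → V/F = 0.669
Converged at V/F = 0.669.
Compositions from xᵢ = zᵢ/(1+V/F(Kᵢ−1)), yᵢ = Kᵢxᵢ:
  diethyl ether: x = 0.205, y = 0.679
  toluene: x = 0.348, y = 0.177
  n-octane: x = 0.447, y = 0.143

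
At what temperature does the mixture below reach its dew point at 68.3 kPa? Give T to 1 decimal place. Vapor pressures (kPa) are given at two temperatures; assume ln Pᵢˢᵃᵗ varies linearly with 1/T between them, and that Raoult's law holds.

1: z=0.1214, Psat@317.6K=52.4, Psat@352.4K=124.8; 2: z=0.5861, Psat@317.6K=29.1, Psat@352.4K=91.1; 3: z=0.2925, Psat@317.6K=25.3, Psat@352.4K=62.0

Dew-point temperature: Σzᵢ·P/Pᵢˢᵃᵗ(T) = 1. Interpolate ln Pᵢˢᵃᵗ = aᵢ + bᵢ/T.
  T = 317.6 K: ΣzᵢP/Pᵢˢᵃᵗ = 2.3235
  T = 352.4 K: ΣzᵢP/Pᵢˢᵃᵗ = 0.8281
  T = 335.0 K: ΣzᵢP/Pᵢˢᵃᵗ = 1.3478
  T = 343.7 K: ΣzᵢP/Pᵢˢᵃᵗ = 1.0495
  T = 348.0 K: ΣzᵢP/Pᵢˢᵃᵗ = 0.9320
  T = 345.9 K: ΣzᵢP/Pᵢˢᵃᵗ = 0.9873
  T = 344.8 K: ΣzᵢP/Pᵢˢᵃᵗ = 1.0178
Interpolating between 344.8 K and 345.9 K gives T ≈ 345.4 K.

T = 345.4 K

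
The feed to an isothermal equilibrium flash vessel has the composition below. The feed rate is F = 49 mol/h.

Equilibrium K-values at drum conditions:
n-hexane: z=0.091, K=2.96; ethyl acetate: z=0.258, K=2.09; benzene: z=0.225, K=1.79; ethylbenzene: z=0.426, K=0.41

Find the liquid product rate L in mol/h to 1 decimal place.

L = 20.9 mol/h

Newton iteration, V/F⁰ = 0.5:
  V/F = 0.500: g = 0.0430, g' = -0.588 → V/F = 0.573
Converged at V/F = 0.573.
Then V = V/F·F = 0.5726·49 = 28.1 mol/h and L = F − V = 20.9 mol/h.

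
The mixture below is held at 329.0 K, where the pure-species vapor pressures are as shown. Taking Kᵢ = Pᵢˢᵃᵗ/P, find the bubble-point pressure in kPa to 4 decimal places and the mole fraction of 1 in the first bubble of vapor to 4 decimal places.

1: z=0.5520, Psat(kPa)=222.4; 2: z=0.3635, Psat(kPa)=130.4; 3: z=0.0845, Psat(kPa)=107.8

At the bubble point ψ → 0, so ΣzᵢKᵢ = 1 with Kᵢ = Pᵢˢᵃᵗ/P ⇒ P = ΣzᵢPᵢˢᵃᵗ.
P = 0.5520·222.4 + 0.3635·130.4 + 0.0845·107.8 = 179.2743 kPa
yᵢ = zᵢPᵢˢᵃᵗ/P ⇒ y_1 = 0.5520·222.4/179.2743 = 0.6848

Pbub = 179.2743 kPa, y_1 = 0.6848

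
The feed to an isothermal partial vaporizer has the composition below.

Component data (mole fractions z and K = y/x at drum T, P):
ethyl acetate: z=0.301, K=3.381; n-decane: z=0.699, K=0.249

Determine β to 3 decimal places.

β = 0.107

Rachford–Rice: g(β) = Σ zᵢ(Kᵢ−1)/(1+β(Kᵢ−1)) = 0.
g(0) = ΣzᵢKᵢ − 1 = 0.192 and g(1) = 1 − Σzᵢ/Kᵢ = -1.896, so a root lies in (0, 1).
Binary case is linear: z₁(K₁−1)(1+β(K₂−1)) + z₂(K₂−1)(1+β(K₁−1)) = 0
⇒ β = [z₁(K₁−1)+z₂(K₂−1)] / [−(K₁−1)(K₂−1)] = 0.1917/1.7881 = 0.107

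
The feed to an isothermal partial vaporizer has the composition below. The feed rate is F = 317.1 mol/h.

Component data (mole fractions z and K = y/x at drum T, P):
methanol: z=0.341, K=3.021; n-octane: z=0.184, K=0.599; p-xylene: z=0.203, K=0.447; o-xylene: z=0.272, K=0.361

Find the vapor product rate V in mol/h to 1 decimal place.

V = 93.4 mol/h

Rachford–Rice: g(V/F) = Σ zᵢ(Kᵢ−1)/(1+V/F(Kᵢ−1)) = 0.
Feasibility: ΣzᵢKᵢ = 1.329, Σzᵢ/Kᵢ = 1.628 — both > 1, two phases present.
Newton iteration, V/F⁰ = 0.54:
  V/F = 0.540: g = -0.1901, g' = -0.752 → V/F = 0.287
  V/F = 0.287: g = 0.0064, g' = -0.850 → V/F = 0.295
Converged at V/F = 0.295.
Then V = V/F·F = 0.2947·317.1 = 93.4 mol/h and L = F − V = 223.7 mol/h.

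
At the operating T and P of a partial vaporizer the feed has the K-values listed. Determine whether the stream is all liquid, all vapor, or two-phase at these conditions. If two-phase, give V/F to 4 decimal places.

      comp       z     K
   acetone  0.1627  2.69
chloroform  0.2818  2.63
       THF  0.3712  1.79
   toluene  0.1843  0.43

ΣzᵢKᵢ = 1.9225; Σzᵢ/Kᵢ = 0.8036.
Since Σzᵢ/Kᵢ < 1 the mixture is above its dew point — single vapor phase.

all vapor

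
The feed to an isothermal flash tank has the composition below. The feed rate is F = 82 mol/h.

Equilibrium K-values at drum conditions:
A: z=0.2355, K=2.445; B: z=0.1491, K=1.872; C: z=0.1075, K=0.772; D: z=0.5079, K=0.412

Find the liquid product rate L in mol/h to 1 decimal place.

L = 64.2 mol/h

Material balance + equilibrium reduce to Σ zᵢ(Kᵢ−1)/(1+ψ(Kᵢ−1)) = 0.
Feasibility: ΣzᵢKᵢ = 1.1472, Σzᵢ/Kᵢ = 1.5480 — both > 1, two phases present.
Newton–Raphson from ψ = 0.5:
  ψ = 0.5000: g = -0.16257, g' = -0.5801 → ψ = 0.2198
  ψ = 0.2198: g = -0.00138, g' = -0.6009 → ψ = 0.2175
Converged at ψ = 0.2175.
Then V = ψ·F = 0.2175·82 = 17.8 mol/h and L = F − V = 64.2 mol/h.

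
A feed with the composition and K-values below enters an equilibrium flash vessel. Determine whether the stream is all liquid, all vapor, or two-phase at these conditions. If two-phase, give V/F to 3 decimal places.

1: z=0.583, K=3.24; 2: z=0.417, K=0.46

two-phase, V/F = 0.893

ΣzᵢKᵢ = 2.081; Σzᵢ/Kᵢ = 1.086.
Both exceed 1, so a two-phase solution exists.
Rachford–Rice: g(ψ) = Σ zᵢ(Kᵢ−1)/(1+ψ(Kᵢ−1)) = 0.
Binary case is linear: z₁(K₁−1)(1+ψ(K₂−1)) + z₂(K₂−1)(1+ψ(K₁−1)) = 0
⇒ ψ = [z₁(K₁−1)+z₂(K₂−1)] / [−(K₁−1)(K₂−1)] = 1.0807/1.2096 = 0.893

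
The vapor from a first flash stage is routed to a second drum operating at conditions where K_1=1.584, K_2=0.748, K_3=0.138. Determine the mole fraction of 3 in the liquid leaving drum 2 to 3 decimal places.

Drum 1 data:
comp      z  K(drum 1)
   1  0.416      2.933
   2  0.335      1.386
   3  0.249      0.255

Drum 1:
Material balance + equilibrium reduce to Σ zᵢ(Kᵢ−1)/(1+ψ₁(Kᵢ−1)) = 0.
g(0) = ΣzᵢKᵢ − 1 = 0.748 and g(1) = 1 − Σzᵢ/Kᵢ = -0.360, so a root lies in (0, 1).
Newton iteration, ψ₁⁰ = 0.68:
  ψ₁ = 0.680: g = 0.0739, g' = -0.889 → ψ₁ = 0.763
  ψ₁ = 0.763: g = -0.0051, g' = -1.026 → ψ₁ = 0.758
Converged at ψ₁ = 0.758.
Drum-1 compositions:
  1: x = 0.169, y = 0.495
  2: x = 0.259, y = 0.359
  3: x = 0.572, y = 0.146
Drum-2 feed = drum-1 vapor: z₂ = (0.4949, 0.3592, 0.1459).
Drum 2:
Newton iteration, ψ₂⁰ = 0.5:
  ψ₂ = 0.500: g = -0.1009, g' = -0.466 → ψ₂ = 0.283
  ψ₂ = 0.283: g = -0.0159, g' = -0.341 → ψ₂ = 0.237
  ψ₂ = 0.237: g = -0.0003, g' = -0.327 → ψ₂ = 0.236
Converged at ψ₂ = 0.236.
  1: x = 0.435, y = 0.689
  2: x = 0.382, y = 0.286
  3: x = 0.183, y = 0.025

x_3 (drum 2) = 0.183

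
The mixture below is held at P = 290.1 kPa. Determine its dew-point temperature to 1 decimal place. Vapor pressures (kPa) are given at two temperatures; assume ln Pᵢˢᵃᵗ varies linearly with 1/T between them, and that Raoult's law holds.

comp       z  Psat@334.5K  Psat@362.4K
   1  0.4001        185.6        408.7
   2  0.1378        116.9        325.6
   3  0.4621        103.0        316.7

Dew-point temperature: Σzᵢ·P/Pᵢˢᵃᵗ(T) = 1. Interpolate ln Pᵢˢᵃᵗ = aᵢ + bᵢ/T.
  T = 334.5 K: ΣzᵢP/Pᵢˢᵃᵗ = 2.2688
  T = 362.4 K: ΣzᵢP/Pᵢˢᵃᵗ = 0.8301
  T = 348.4 K: ΣzᵢP/Pᵢˢᵃᵗ = 1.3437
  T = 355.4 K: ΣzᵢP/Pᵢˢᵃᵗ = 1.0504
  T = 358.9 K: ΣzᵢP/Pᵢˢᵃᵗ = 0.9325
  T = 357.1 K: ΣzᵢP/Pᵢˢᵃᵗ = 0.9911
Interpolating between 355.4 K and 357.1 K gives T ≈ 356.8 K.

T = 356.8 K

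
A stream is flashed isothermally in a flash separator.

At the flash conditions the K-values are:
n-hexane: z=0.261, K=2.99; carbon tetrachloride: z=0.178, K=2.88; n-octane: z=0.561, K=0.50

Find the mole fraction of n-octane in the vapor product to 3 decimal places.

Material balance + equilibrium reduce to Σ zᵢ(Kᵢ−1)/(1+V/F(Kᵢ−1)) = 0.
Feasibility: ΣzᵢKᵢ = 1.574, Σzᵢ/Kᵢ = 1.271 — both > 1, two phases present.
Iterate (Newton) starting at V/F = 0.68:
  V/F = 0.680: g = -0.0574, g' = -0.630 → V/F = 0.589
  V/F = 0.589: g = 0.0004, g' = -0.643 → V/F = 0.590
Converged at V/F = 0.590.
Compositions from xᵢ = zᵢ/(1+V/F(Kᵢ−1)), yᵢ = Kᵢxᵢ:
  n-hexane: x = 0.120, y = 0.359
  carbon tetrachloride: x = 0.084, y = 0.243
  n-octane: x = 0.795, y = 0.398

y_n-octane = 0.398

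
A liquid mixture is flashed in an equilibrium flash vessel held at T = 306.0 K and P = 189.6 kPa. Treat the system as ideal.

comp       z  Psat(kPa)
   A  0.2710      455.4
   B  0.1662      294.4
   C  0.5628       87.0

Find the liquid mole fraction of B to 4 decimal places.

Raoult's law: Kᵢ = Pᵢˢᵃᵗ/P = Pᵢˢᵃᵗ/189.6.
  K_A = 455.4/189.6 = 2.401899, K_B = 294.4/189.6 = 1.552743, K_C = 87.0/189.6 = 0.458861
Rachford–Rice: g(ψ) = Σ zᵢ(Kᵢ−1)/(1+ψ(Kᵢ−1)) = 0.
g(0) = ΣzᵢKᵢ − 1 = 0.1672 and g(1) = 1 − Σzᵢ/Kᵢ = -0.4464, so a root lies in (0, 1).
Iterate (Newton) starting at ψ = 0.5:
  ψ = 0.5000: g = -0.12219, g' = -0.5250 → ψ = 0.2673
  ψ = 0.2673: g = 0.00037, g' = -0.5456 → ψ = 0.2679
Converged at ψ = 0.2679.
Compositions from xᵢ = zᵢ/(1+ψ(Kᵢ−1)), yᵢ = Kᵢxᵢ:
  A: x = 0.1970, y = 0.4732
  B: x = 0.1448, y = 0.2248
  C: x = 0.6582, y = 0.3020

x_B = 0.1448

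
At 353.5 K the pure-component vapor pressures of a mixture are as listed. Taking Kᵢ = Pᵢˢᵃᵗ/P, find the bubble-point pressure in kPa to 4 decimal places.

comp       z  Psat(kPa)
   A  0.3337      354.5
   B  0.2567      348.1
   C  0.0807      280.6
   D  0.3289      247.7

At the bubble point ψ → 0, so ΣzᵢKᵢ = 1 with Kᵢ = Pᵢˢᵃᵗ/P ⇒ P = ΣzᵢPᵢˢᵃᵗ.
P = 0.3337·354.5 + 0.2567·348.1 + 0.0807·280.6 + 0.3289·247.7 = 311.7669 kPa

Pbub = 311.7669 kPa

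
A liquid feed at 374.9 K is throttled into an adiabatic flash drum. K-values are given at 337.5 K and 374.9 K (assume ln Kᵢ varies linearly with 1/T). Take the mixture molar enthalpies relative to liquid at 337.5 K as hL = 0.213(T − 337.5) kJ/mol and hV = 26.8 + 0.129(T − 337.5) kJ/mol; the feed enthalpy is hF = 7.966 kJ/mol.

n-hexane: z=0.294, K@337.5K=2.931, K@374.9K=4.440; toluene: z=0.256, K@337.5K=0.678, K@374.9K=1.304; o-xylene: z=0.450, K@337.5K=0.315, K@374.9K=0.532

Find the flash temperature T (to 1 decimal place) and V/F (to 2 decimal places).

T = 344.0 K, V/F = 0.25

Adiabatic flash: solve Rachford–Rice at each trial T, then check hF = ψ·hV(T) + (1−ψ)·hL(T).
  T = 337.5 K: K = (2.931, 0.678, 0.315), RR gives ψ = 0.161, H_out = 4.306 kJ/mol
  T = 374.9 K: K = (4.440, 1.304, 0.532), RR gives ψ = 0.791, H_out = 26.687 kJ/mol
  T = 356.2 K: K = (3.647, 0.957, 0.415), RR gives ψ = 0.431, H_out = 14.864 kJ/mol
  T = 346.9 K: K = (3.281, 0.810, 0.363), RR gives ψ = 0.291, H_out = 9.564 kJ/mol
  T = 342.2 K: K = (3.103, 0.742, 0.339), RR gives ψ = 0.225, H_out = 6.940 kJ/mol
  T = 344.5 K: K = (3.190, 0.775, 0.350), RR gives ψ = 0.257, H_out = 8.223 kJ/mol
Linear interpolation between T = 342.2 (H_out = 6.940) and T = 344.5 (H_out = 8.223) on hF = 7.966 gives T ≈ 344.0 K, at which ψ = 0.25.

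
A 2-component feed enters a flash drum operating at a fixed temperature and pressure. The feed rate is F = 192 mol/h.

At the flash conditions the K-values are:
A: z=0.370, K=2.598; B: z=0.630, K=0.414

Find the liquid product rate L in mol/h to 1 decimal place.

Rachford–Rice: g(V/F) = Σ zᵢ(Kᵢ−1)/(1+V/F(Kᵢ−1)) = 0.
g(0) = ΣzᵢKᵢ − 1 = 0.222 and g(1) = 1 − Σzᵢ/Kᵢ = -0.664, so a root lies in (0, 1).
Newton iteration, V/F⁰ = 0.5:
  V/F = 0.500: g = -0.1935, g' = -0.725 → V/F = 0.233
  V/F = 0.233: g = 0.0033, g' = -0.792 → V/F = 0.237
Converged at V/F = 0.237.
Then V = V/F·F = 0.2372·192 = 45.5 mol/h and L = F − V = 146.5 mol/h.

L = 146.5 mol/h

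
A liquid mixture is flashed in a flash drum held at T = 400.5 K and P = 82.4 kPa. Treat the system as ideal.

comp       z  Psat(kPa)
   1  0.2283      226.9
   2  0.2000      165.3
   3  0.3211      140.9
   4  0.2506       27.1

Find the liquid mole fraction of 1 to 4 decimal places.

x_1 = 0.0902

Raoult's law: Kᵢ = Pᵢˢᵃᵗ/P = Pᵢˢᵃᵗ/82.4.
  K_1 = 226.9/82.4 = 2.753641, K_2 = 165.3/82.4 = 2.006068, K_3 = 140.9/82.4 = 1.709951, K_4 = 27.1/82.4 = 0.328883
Material balance + equilibrium reduce to Σ zᵢ(Kᵢ−1)/(1+V/F(Kᵢ−1)) = 0.
Check two-phase: ΣzᵢKᵢ = 1.6614 > 1 and Σzᵢ/Kᵢ = 1.1324 > 1, so g(0) = 0.6614 > 0 and g(1) = -0.1324 < 0.
Newton–Raphson from V/F = 0.5:
  V/F = 0.5000: g = 0.26231, g' = -0.6327 → V/F = 0.9146
  V/F = 0.9146: g = -0.03869, g' = -0.9746 → V/F = 0.8749
  V/F = 0.8749: g = -0.00174, g' = -0.8903 → V/F = 0.8729
Converged at V/F = 0.8729.
Compositions from xᵢ = zᵢ/(1+V/F(Kᵢ−1)), yᵢ = Kᵢxᵢ:
  1: x = 0.0902, y = 0.2484
  2: x = 0.1065, y = 0.2136
  3: x = 0.1982, y = 0.3390
  4: x = 0.6051, y = 0.1990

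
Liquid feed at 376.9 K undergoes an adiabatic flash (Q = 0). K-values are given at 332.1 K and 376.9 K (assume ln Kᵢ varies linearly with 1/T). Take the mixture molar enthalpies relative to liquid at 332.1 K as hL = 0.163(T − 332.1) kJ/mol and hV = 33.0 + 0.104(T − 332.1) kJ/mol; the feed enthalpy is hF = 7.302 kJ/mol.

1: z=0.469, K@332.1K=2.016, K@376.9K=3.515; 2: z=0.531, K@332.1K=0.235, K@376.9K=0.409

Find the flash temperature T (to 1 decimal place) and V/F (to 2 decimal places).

T = 338.6 K, V/F = 0.19

Adiabatic flash: solve Rachford–Rice at each trial T, then check hF = ψ·hV(T) + (1−ψ)·hL(T).
  T = 332.1 K: K = (2.016, 0.235), RR gives ψ = 0.090, H_out = 2.984 kJ/mol
  T = 376.9 K: K = (3.515, 0.409), RR gives ψ = 0.582, H_out = 24.983 kJ/mol
  T = 354.5 K: K = (2.709, 0.315), RR gives ψ = 0.374, H_out = 15.515 kJ/mol
  T = 343.3 K: K = (2.348, 0.274), RR gives ψ = 0.252, H_out = 9.970 kJ/mol
  T = 337.7 K: K = (2.179, 0.254), RR gives ψ = 0.178, H_out = 6.730 kJ/mol
  T = 340.5 K: K = (2.263, 0.264), RR gives ψ = 0.216, H_out = 8.401 kJ/mol
  T = 339.1 K: K = (2.220, 0.259), RR gives ψ = 0.198, H_out = 7.580 kJ/mol
Linear interpolation between T = 337.7 (H_out = 6.730) and T = 339.1 (H_out = 7.580) on hF = 7.302 gives T ≈ 338.6 K, at which ψ = 0.19.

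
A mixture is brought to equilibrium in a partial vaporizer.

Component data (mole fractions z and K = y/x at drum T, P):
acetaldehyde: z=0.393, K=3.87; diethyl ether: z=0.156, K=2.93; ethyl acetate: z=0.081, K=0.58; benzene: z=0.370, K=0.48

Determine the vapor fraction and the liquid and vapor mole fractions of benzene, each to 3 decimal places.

ψ = 0.912, x_benzene = 0.704, y_benzene = 0.338

Rachford–Rice: g(ψ) = Σ zᵢ(Kᵢ−1)/(1+ψ(Kᵢ−1)) = 0.
Feasibility: ΣzᵢKᵢ = 2.203, Σzᵢ/Kᵢ = 1.065 — both > 1, two phases present.
Iterate (Newton) starting at ψ = 0.5:
  ψ = 0.500: g = 0.3134, g' = -0.902 → ψ = 0.847
  ψ = 0.847: g = 0.0461, g' = -0.713 → ψ = 0.912
Converged at ψ = 0.912.
Compositions from xᵢ = zᵢ/(1+ψ(Kᵢ−1)), yᵢ = Kᵢxᵢ:
  acetaldehyde: x = 0.109, y = 0.421
  diethyl ether: x = 0.057, y = 0.166
  ethyl acetate: x = 0.131, y = 0.076
  benzene: x = 0.704, y = 0.338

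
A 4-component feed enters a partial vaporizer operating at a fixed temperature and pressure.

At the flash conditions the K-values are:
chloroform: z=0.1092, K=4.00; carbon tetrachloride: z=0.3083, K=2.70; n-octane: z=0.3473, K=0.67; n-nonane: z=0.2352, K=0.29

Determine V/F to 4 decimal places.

V/F = 0.5241

Material balance + equilibrium reduce to Σ zᵢ(Kᵢ−1)/(1+V/F(Kᵢ−1)) = 0.
Check two-phase: ΣzᵢKᵢ = 1.5701 > 1 and Σzᵢ/Kᵢ = 1.4709 > 1, so g(0) = 0.5701 > 0 and g(1) = -0.4709 < 0.
Iterate (Newton) starting at V/F = 0.5:
  V/F = 0.5000: g = 0.01818, g' = -0.7568 → V/F = 0.5240
  V/F = 0.5240: g = 0.00004, g' = -0.7537 → V/F = 0.5241
Converged at V/F = 0.5241.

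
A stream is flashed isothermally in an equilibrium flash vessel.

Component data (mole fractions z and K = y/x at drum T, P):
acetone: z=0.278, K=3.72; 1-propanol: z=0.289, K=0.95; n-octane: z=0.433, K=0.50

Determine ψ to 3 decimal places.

ψ = 0.531

Material balance + equilibrium reduce to Σ zᵢ(Kᵢ−1)/(1+ψ(Kᵢ−1)) = 0.
Feasibility: ΣzᵢKᵢ = 1.525, Σzᵢ/Kᵢ = 1.245 — both > 1, two phases present.
Iterate (Newton) starting at ψ = 0.5:
  ψ = 0.500: g = 0.0169, g' = -0.562 → ψ = 0.530
  ψ = 0.530: g = 0.0003, g' = -0.546 → ψ = 0.531
Converged at ψ = 0.531.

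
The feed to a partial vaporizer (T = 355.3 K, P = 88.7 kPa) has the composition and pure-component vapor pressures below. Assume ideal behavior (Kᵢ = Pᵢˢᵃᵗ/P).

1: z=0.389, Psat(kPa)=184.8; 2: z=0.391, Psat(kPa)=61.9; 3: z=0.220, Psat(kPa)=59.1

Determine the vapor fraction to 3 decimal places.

Raoult's law: Kᵢ = Pᵢˢᵃᵗ/P = Pᵢˢᵃᵗ/88.7.
  K_1 = 184.8/88.7 = 2.08343, K_2 = 61.9/88.7 = 0.69786, K_3 = 59.1/88.7 = 0.66629
Rachford–Rice: g(ψ) = Σ zᵢ(Kᵢ−1)/(1+ψ(Kᵢ−1)) = 0.
Feasibility: ΣzᵢKᵢ = 1.230, Σzᵢ/Kᵢ = 1.077 — both > 1, two phases present.
Newton–Raphson from ψ = 0.5:
  ψ = 0.500: g = 0.0461, g' = -0.277 → ψ = 0.666
  ψ = 0.666: g = 0.0024, g' = -0.250 → ψ = 0.676
Converged at ψ = 0.676.

ψ = 0.676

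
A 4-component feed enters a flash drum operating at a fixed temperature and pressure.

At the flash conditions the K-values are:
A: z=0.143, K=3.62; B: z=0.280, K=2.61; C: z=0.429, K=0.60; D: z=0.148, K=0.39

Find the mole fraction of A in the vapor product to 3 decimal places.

y_A = 0.199

Material balance + equilibrium reduce to Σ zᵢ(Kᵢ−1)/(1+β(Kᵢ−1)) = 0.
g(0) = ΣzᵢKᵢ − 1 = 0.564 and g(1) = 1 − Σzᵢ/Kᵢ = -0.241, so a root lies in (0, 1).
Newton–Raphson from β = 0.5:
  β = 0.500: g = 0.0675, g' = -0.628 → β = 0.608
  β = 0.608: g = 0.0023, g' = -0.590 → β = 0.611
Converged at β = 0.611.
Compositions from xᵢ = zᵢ/(1+β(Kᵢ−1)), yᵢ = Kᵢxᵢ:
  A: x = 0.055, y = 0.199
  B: x = 0.141, y = 0.368
  C: x = 0.568, y = 0.341
  D: x = 0.236, y = 0.092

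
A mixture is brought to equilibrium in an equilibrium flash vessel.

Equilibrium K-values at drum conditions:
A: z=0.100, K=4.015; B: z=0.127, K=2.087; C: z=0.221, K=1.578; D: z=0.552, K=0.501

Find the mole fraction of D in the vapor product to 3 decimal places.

Iterate (Newton) starting at ψ = 0.5:
  ψ = 0.500: g = -0.0582, g' = -0.496 → ψ = 0.383
  ψ = 0.383: g = 0.0017, g' = -0.530 → ψ = 0.386
Converged at ψ = 0.386.
Compositions from xᵢ = zᵢ/(1+ψ(Kᵢ−1)), yᵢ = Kᵢxᵢ:
  A: x = 0.046, y = 0.186
  B: x = 0.089, y = 0.187
  C: x = 0.181, y = 0.285
  D: x = 0.684, y = 0.342

y_D = 0.342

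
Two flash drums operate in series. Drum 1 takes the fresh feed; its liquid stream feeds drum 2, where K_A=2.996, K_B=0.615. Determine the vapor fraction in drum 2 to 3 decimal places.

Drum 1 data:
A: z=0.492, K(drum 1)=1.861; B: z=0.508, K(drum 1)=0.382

V/F (drum 2) = 0.794

Drum 1:
Let ψ₁ = V/F and solve Σ zᵢ(Kᵢ−1)/(1+ψ₁(Kᵢ−1)) = 0.
g(0) = ΣzᵢKᵢ − 1 = 0.110 and g(1) = 1 − Σzᵢ/Kᵢ = -0.594, so a root lies in (0, 1).
Newton–Raphson from ψ₁ = 0.5:
  ψ₁ = 0.500: g = -0.1582, g' = -0.585 → ψ₁ = 0.229
  ψ₁ = 0.229: g = -0.0120, g' = -0.518 → ψ₁ = 0.206
Converged at ψ₁ = 0.206.
Drum-1 compositions:
  A: x = 0.418, y = 0.778
  B: x = 0.582, y = 0.222
Drum-2 feed = drum-1 liquid: z₂ = (0.4178, 0.5822).
Drum 2:
Rachford–Rice: g(ψ₂) = Σ zᵢ(Kᵢ−1)/(1+ψ₂(Kᵢ−1)) = 0.
g(0) = ΣzᵢKᵢ − 1 = 0.610 and g(1) = 1 − Σzᵢ/Kᵢ = -0.086, so a root lies in (0, 1).
Iterate (Newton) starting at ψ₂ = 0.39:
  ψ₂ = 0.390: g = 0.2052, g' = -0.646 → ψ₂ = 0.708
  ψ₂ = 0.708: g = 0.0376, g' = -0.449 → ψ₂ = 0.792
  ψ₂ = 0.792: g = 0.0009, g' = -0.429 → ψ₂ = 0.794
Converged at ψ₂ = 0.794.
  A: x = 0.162, y = 0.484
  B: x = 0.838, y = 0.516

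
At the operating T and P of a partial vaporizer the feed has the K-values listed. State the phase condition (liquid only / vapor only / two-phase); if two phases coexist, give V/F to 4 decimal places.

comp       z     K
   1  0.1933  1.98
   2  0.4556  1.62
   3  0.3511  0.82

vapor only

ΣzᵢKᵢ = 1.4087; Σzᵢ/Kᵢ = 0.8070.
Since Σzᵢ/Kᵢ < 1 the mixture is above its dew point — single vapor phase.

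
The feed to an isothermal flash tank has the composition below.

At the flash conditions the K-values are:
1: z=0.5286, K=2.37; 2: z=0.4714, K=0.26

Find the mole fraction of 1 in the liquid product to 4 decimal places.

Rachford–Rice: g(V/F) = Σ zᵢ(Kᵢ−1)/(1+V/F(Kᵢ−1)) = 0.
Check two-phase: ΣzᵢKᵢ = 1.3753 > 1 and Σzᵢ/Kᵢ = 2.0361 > 1, so g(0) = 0.3753 > 0 and g(1) = -1.0361 < 0.
Iterate (Newton) starting at V/F = 0.5:
  V/F = 0.5000: g = -0.12393, g' = -0.9998 → V/F = 0.3761
  V/F = 0.3761: g = -0.00539, g' = -0.9277 → V/F = 0.3702
Converged at V/F = 0.3702.
Compositions from xᵢ = zᵢ/(1+V/F(Kᵢ−1)), yᵢ = Kᵢxᵢ:
  1: x = 0.3507, y = 0.8312
  2: x = 0.6493, y = 0.1688

x_1 = 0.3507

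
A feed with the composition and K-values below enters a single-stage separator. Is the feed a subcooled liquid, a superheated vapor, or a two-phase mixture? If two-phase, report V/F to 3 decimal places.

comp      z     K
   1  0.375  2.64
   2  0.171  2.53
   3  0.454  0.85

ΣzᵢKᵢ = 1.809; Σzᵢ/Kᵢ = 0.744.
Since Σzᵢ/Kᵢ < 1 the mixture is above its dew point — single vapor phase.

superheated vapor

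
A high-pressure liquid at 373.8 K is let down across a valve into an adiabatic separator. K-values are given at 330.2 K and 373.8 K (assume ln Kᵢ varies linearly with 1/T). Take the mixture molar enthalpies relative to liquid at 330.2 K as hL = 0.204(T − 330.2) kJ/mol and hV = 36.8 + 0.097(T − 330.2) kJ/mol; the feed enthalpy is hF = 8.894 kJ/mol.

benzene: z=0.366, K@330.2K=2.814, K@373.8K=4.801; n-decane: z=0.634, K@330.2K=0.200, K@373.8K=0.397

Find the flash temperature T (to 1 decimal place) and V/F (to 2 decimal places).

T = 340.0 K, V/F = 0.19

Adiabatic flash: solve Rachford–Rice at each trial T, then check hF = ψ·hV(T) + (1−ψ)·hL(T).
  T = 330.2 K: K = (2.814, 0.200), RR gives ψ = 0.108, H_out = 3.974 kJ/mol
  T = 373.8 K: K = (4.801, 0.397), RR gives ψ = 0.440, H_out = 23.039 kJ/mol
  T = 352.0 K: K = (3.737, 0.288), RR gives ψ = 0.282, H_out = 14.176 kJ/mol
  T = 341.1 K: K = (3.258, 0.241), RR gives ψ = 0.202, H_out = 9.407 kJ/mol
  T = 335.6 K: K = (3.029, 0.220), RR gives ψ = 0.157, H_out = 6.778 kJ/mol
  T = 338.4 K: K = (3.144, 0.231), RR gives ψ = 0.180, H_out = 8.140 kJ/mol
  T = 339.8 K: K = (3.203, 0.236), RR gives ψ = 0.191, H_out = 8.802 kJ/mol
Linear interpolation between T = 339.8 (H_out = 8.802) and T = 341.1 (H_out = 9.407) on hF = 8.894 gives T ≈ 340.0 K, at which ψ = 0.19.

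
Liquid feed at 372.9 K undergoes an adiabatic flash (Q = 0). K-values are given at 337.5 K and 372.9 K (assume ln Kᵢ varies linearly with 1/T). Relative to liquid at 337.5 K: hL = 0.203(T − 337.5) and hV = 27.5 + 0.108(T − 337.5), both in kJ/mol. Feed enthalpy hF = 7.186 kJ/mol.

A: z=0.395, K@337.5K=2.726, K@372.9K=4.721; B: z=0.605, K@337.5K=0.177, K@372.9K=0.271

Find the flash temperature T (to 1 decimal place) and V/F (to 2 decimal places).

Adiabatic flash: solve Rachford–Rice at each trial T, then check hF = ψ·hV(T) + (1−ψ)·hL(T).
  T = 337.5 K: K = (2.726, 0.177), RR gives ψ = 0.129, H_out = 3.559 kJ/mol
  T = 372.9 K: K = (4.721, 0.271), RR gives ψ = 0.379, H_out = 16.340 kJ/mol
  T = 355.2 K: K = (3.637, 0.221), RR gives ψ = 0.278, H_out = 10.767 kJ/mol
  T = 346.4 K: K = (3.163, 0.199), RR gives ψ = 0.213, H_out = 7.489 kJ/mol
  T = 341.9 K: K = (2.937, 0.188), RR gives ψ = 0.174, H_out = 5.599 kJ/mol
  T = 344.1 K: K = (3.046, 0.193), RR gives ψ = 0.194, H_out = 6.545 kJ/mol
Linear interpolation between T = 344.1 (H_out = 6.545) and T = 346.4 (H_out = 7.489) on hF = 7.186 gives T ≈ 345.7 K, at which ψ = 0.21.

T = 345.7 K, V/F = 0.21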